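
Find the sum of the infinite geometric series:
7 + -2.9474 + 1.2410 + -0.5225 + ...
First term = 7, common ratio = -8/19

For |r| < 1, S = a / (1 - r)
S = 7 / (1 - (-8/19))
S = 7 / (27/19)
S = 133/27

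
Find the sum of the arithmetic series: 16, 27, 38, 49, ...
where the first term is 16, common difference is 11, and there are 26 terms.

Sₙ = n/2 × (first + last)
Last term = a + (n-1)d = 16 + (26-1)×11 = 291
S_26 = 26/2 × (16 + 291)
S_26 = 26/2 × 307 = 3991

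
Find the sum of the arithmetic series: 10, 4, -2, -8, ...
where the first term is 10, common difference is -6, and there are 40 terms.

Sₙ = n/2 × (first + last)
Last term = a + (n-1)d = 10 + (40-1)×(-6) = -224
S_40 = 40/2 × (10 + (-224))
S_40 = 40/2 × (-214) = -4280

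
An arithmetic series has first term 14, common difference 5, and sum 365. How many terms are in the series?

Using S = n/2 × [2a + (n-1)d]
365 = n/2 × [2(14) + (n-1)(5)]
365 = n/2 × [28 + 5n - 5]
730 = n × [23 + 5n]
5n² + (23)n - 730 = 0
Discriminant: Δ = (23)² - 4(5)(-730) = 529 + 14600 = 15129
√Δ = 123
n = [-(23) + √Δ] / (2·5) = (-23 + 123) / 10 = 100 / 10 = 10
(The negative root is discarded since n must be a positive integer.)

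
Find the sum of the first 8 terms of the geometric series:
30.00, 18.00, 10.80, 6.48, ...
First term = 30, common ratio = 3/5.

Sₙ = a(1 - rⁿ) / (1 - r)
S_8 = 30(1 - (3/5)^8) / (1 - (3/5))
S_8 = 30(1 - (6561/390625)) / (2/5)
S_8 = 1152192/15625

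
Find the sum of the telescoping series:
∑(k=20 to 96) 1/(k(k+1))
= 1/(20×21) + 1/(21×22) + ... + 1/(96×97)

Partial fractions: 1/(k(k+1)) = 1/k - 1/(k+1)
The series telescopes:
= (1/20 - 1/21) + (1/21 - 1/22) + ... + (1/96 - 1/97)
= 1/20 - 1/97
= 77/1940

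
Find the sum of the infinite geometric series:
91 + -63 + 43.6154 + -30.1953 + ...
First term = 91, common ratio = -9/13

For |r| < 1, S = a / (1 - r)
S = 91 / (1 - (-9/13))
S = 91 / (22/13)
S = 1183/22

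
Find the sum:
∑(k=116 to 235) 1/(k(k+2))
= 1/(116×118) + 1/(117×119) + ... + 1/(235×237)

Partial fractions: 1/(k(k+2)) = (1/2)[1/k - 1/(k+2)]
Telescoping leaves the first two and last two terms:
= (1/2)[1/116 + 1/117 - 1/236 - 1/237]
= 275525/63259092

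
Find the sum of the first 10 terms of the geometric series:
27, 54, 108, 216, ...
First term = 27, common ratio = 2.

Sₙ = a(1 - rⁿ) / (1 - r)
S_10 = 27(1 - 2^10) / (1 - 2)
S_10 = 27(1 - 1024) / (-1)
S_10 = 27621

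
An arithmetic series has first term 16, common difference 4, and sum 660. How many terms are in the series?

Using S = n/2 × [2a + (n-1)d]
660 = n/2 × [2(16) + (n-1)(4)]
660 = n/2 × [32 + 4n - 4]
1320 = n × [28 + 4n]
4n² + (28)n - 1320 = 0
Discriminant: Δ = (28)² - 4(4)(-1320) = 784 + 21120 = 21904
√Δ = 148
n = [-(28) + √Δ] / (2·4) = (-28 + 148) / 8 = 120 / 8 = 15
(The negative root is discarded since n must be a positive integer.)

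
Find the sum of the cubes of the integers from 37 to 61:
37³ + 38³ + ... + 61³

Use ∑_{k=1}^{n} k³ = [n(n+1)/2]², then subtract the first 36 terms.
∑_{k=1}^{61} k³ = [61×62/2]² = 1891² = 3575881
∑_{k=1}^{36} k³ = [36×37/2]² = 666² = 443556
∑_{k=37}^{61} k³ = 3575881 - 443556 = 3132325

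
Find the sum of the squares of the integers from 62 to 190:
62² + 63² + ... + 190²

Use ∑_{k=1}^{n} k² = n(n+1)(2n+1)/6, then subtract the first 61 terms.
∑_{k=1}^{190} k² = 190×191×381/6 = 2304415
∑_{k=1}^{61} k² = 61×62×123/6 = 77531
∑_{k=62}^{190} k² = 2304415 - 77531 = 2226884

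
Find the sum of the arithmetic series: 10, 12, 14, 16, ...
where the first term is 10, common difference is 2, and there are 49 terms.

Sₙ = n/2 × (first + last)
Last term = a + (n-1)d = 10 + (49-1)×2 = 106
S_49 = 49/2 × (10 + 106)
S_49 = 49/2 × 116 = 2842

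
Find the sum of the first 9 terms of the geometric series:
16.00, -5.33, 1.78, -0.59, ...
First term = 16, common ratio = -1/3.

Sₙ = a(1 - rⁿ) / (1 - r)
S_9 = 16(1 - (-1/3)^9) / (1 - (-1/3))
S_9 = 16(1 - (-1/19683)) / (4/3)
S_9 = 78736/6561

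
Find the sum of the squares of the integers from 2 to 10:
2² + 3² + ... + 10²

Use ∑_{k=1}^{n} k² = n(n+1)(2n+1)/6, then subtract the first 1 terms.
∑_{k=1}^{10} k² = 10×11×21/6 = 385
∑_{k=1}^{1} k² = 1×2×3/6 = 1
∑_{k=2}^{10} k² = 385 - 1 = 384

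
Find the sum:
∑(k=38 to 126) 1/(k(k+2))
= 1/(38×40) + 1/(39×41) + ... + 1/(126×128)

Partial fractions: 1/(k(k+2)) = (1/2)[1/k - 1/(k+2)]
Telescoping leaves the first two and last two terms:
= (1/2)[1/38 + 1/39 - 1/127 - 1/128]
= 436901/24091392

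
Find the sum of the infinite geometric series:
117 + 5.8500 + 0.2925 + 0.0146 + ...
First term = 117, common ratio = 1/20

For |r| < 1, S = a / (1 - r)
S = 117 / (1 - (1/20))
S = 117 / (19/20)
S = 2340/19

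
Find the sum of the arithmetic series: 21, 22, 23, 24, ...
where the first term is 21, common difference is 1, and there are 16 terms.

Sₙ = n/2 × (first + last)
Last term = a + (n-1)d = 21 + (16-1)×1 = 36
S_16 = 16/2 × (21 + 36)
S_16 = 16/2 × 57 = 456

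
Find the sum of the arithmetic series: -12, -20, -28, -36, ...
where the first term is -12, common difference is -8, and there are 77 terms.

Sₙ = n/2 × (first + last)
Last term = a + (n-1)d = -12 + (77-1)×(-8) = -620
S_77 = 77/2 × (-12 + (-620))
S_77 = 77/2 × (-632) = -24332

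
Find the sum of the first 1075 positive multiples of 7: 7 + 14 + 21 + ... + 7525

Factor out 7: = 7(1 + 2 + ... + 1075) = 7 × n(n+1)/2
= 7 × 1075×1076/2
= 7 × 578350
= 4048450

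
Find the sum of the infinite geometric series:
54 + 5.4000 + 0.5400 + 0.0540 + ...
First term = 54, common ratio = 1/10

For |r| < 1, S = a / (1 - r)
S = 54 / (1 - (1/10))
S = 54 / (9/10)
S = 60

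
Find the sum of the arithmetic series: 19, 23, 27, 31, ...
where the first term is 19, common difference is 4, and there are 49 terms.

Sₙ = n/2 × (first + last)
Last term = a + (n-1)d = 19 + (49-1)×4 = 211
S_49 = 49/2 × (19 + 211)
S_49 = 49/2 × 230 = 5635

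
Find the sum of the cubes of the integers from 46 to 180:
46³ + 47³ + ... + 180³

Use ∑_{k=1}^{n} k³ = [n(n+1)/2]², then subtract the first 45 terms.
∑_{k=1}^{180} k³ = [180×181/2]² = 16290² = 265364100
∑_{k=1}^{45} k³ = [45×46/2]² = 1035² = 1071225
∑_{k=46}^{180} k³ = 265364100 - 1071225 = 264292875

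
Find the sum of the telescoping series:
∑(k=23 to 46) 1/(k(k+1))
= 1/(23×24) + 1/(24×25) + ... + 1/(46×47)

Partial fractions: 1/(k(k+1)) = 1/k - 1/(k+1)
The series telescopes:
= (1/23 - 1/24) + (1/24 - 1/25) + ... + (1/46 - 1/47)
= 1/23 - 1/47
= 24/1081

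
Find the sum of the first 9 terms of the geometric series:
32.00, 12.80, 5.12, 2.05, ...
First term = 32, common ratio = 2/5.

Sₙ = a(1 - rⁿ) / (1 - r)
S_9 = 32(1 - (2/5)^9) / (1 - (2/5))
S_9 = 32(1 - (512/1953125)) / (3/5)
S_9 = 20827872/390625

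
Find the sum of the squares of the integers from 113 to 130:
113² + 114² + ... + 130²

Use ∑_{k=1}^{n} k² = n(n+1)(2n+1)/6, then subtract the first 112 terms.
∑_{k=1}^{130} k² = 130×131×261/6 = 740805
∑_{k=1}^{112} k² = 112×113×225/6 = 474600
∑_{k=113}^{130} k² = 740805 - 474600 = 266205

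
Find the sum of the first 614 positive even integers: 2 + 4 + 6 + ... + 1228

Sum of first n even numbers = n(n+1)
= 614×615
= 377610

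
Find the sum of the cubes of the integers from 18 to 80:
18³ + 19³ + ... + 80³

Use ∑_{k=1}^{n} k³ = [n(n+1)/2]², then subtract the first 17 terms.
∑_{k=1}^{80} k³ = [80×81/2]² = 3240² = 10497600
∑_{k=1}^{17} k³ = [17×18/2]² = 153² = 23409
∑_{k=18}^{80} k³ = 10497600 - 23409 = 10474191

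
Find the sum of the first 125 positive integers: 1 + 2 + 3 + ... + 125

Formula: ∑k = n(n+1)/2
= 125×126/2
= 15750/2
= 7875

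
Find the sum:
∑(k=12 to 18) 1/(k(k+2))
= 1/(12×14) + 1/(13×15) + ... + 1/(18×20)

Partial fractions: 1/(k(k+2)) = (1/2)[1/k - 1/(k+2)]
Telescoping leaves the first two and last two terms:
= (1/2)[1/12 + 1/13 - 1/19 - 1/20]
= 427/14820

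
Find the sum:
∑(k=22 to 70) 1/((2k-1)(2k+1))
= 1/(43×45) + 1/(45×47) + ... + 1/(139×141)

Partial fractions: 1/((2k-1)(2k+1)) = (1/2)[1/(2k-1) - 1/(2k+1)]
The series telescopes:
= (1/2)[1/43 - 1/141]
= 49/6063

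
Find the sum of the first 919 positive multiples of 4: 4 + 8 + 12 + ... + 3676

Factor out 4: = 4(1 + 2 + ... + 919) = 4 × n(n+1)/2
= 4 × 919×920/2
= 4 × 422740
= 1690960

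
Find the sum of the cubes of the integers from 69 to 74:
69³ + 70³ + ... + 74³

Use ∑_{k=1}^{n} k³ = [n(n+1)/2]², then subtract the first 68 terms.
∑_{k=1}^{74} k³ = [74×75/2]² = 2775² = 7700625
∑_{k=1}^{68} k³ = [68×69/2]² = 2346² = 5503716
∑_{k=69}^{74} k³ = 7700625 - 5503716 = 2196909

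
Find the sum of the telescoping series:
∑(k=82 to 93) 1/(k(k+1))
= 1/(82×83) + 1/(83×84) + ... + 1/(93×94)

Partial fractions: 1/(k(k+1)) = 1/k - 1/(k+1)
The series telescopes:
= (1/82 - 1/83) + (1/83 - 1/84) + ... + (1/93 - 1/94)
= 1/82 - 1/94
= 3/1927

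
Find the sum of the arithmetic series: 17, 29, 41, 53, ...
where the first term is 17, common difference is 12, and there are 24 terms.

Sₙ = n/2 × (first + last)
Last term = a + (n-1)d = 17 + (24-1)×12 = 293
S_24 = 24/2 × (17 + 293)
S_24 = 24/2 × 310 = 3720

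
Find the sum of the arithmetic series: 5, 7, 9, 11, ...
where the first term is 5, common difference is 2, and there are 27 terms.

Sₙ = n/2 × (first + last)
Last term = a + (n-1)d = 5 + (27-1)×2 = 57
S_27 = 27/2 × (5 + 57)
S_27 = 27/2 × 62 = 837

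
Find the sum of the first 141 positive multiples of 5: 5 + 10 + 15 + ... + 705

Factor out 5: = 5(1 + 2 + ... + 141) = 5 × n(n+1)/2
= 5 × 141×142/2
= 5 × 10011
= 50055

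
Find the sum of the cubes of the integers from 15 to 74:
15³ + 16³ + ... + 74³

Use ∑_{k=1}^{n} k³ = [n(n+1)/2]², then subtract the first 14 terms.
∑_{k=1}^{74} k³ = [74×75/2]² = 2775² = 7700625
∑_{k=1}^{14} k³ = [14×15/2]² = 105² = 11025
∑_{k=15}^{74} k³ = 7700625 - 11025 = 7689600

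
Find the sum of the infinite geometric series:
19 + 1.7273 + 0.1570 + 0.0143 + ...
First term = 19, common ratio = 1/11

For |r| < 1, S = a / (1 - r)
S = 19 / (1 - (1/11))
S = 19 / (10/11)
S = 209/10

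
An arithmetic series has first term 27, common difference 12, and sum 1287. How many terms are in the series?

Using S = n/2 × [2a + (n-1)d]
1287 = n/2 × [2(27) + (n-1)(12)]
1287 = n/2 × [54 + 12n - 12]
2574 = n × [42 + 12n]
12n² + (42)n - 2574 = 0
Discriminant: Δ = (42)² - 4(12)(-2574) = 1764 + 123552 = 125316
√Δ = 354
n = [-(42) + √Δ] / (2·12) = (-42 + 354) / 24 = 312 / 24 = 13
(The negative root is discarded since n must be a positive integer.)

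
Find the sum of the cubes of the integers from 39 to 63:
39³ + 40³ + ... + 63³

Use ∑_{k=1}^{n} k³ = [n(n+1)/2]², then subtract the first 38 terms.
∑_{k=1}^{63} k³ = [63×64/2]² = 2016² = 4064256
∑_{k=1}^{38} k³ = [38×39/2]² = 741² = 549081
∑_{k=39}^{63} k³ = 4064256 - 549081 = 3515175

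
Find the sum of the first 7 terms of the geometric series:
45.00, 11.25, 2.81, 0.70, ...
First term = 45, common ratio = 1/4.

Sₙ = a(1 - rⁿ) / (1 - r)
S_7 = 45(1 - (1/4)^7) / (1 - (1/4))
S_7 = 45(1 - (1/16384)) / (3/4)
S_7 = 245745/4096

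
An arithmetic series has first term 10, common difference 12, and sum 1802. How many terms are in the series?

Using S = n/2 × [2a + (n-1)d]
1802 = n/2 × [2(10) + (n-1)(12)]
1802 = n/2 × [20 + 12n - 12]
3604 = n × [8 + 12n]
12n² + (8)n - 3604 = 0
Discriminant: Δ = (8)² - 4(12)(-3604) = 64 + 172992 = 173056
√Δ = 416
n = [-(8) + √Δ] / (2·12) = (-8 + 416) / 24 = 408 / 24 = 17
(The negative root is discarded since n must be a positive integer.)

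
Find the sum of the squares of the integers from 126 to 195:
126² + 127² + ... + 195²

Use ∑_{k=1}^{n} k² = n(n+1)(2n+1)/6, then subtract the first 125 terms.
∑_{k=1}^{195} k² = 195×196×391/6 = 2490670
∑_{k=1}^{125} k² = 125×126×251/6 = 658875
∑_{k=126}^{195} k² = 2490670 - 658875 = 1831795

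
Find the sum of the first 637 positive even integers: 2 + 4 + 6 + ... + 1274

Sum of first n even numbers = n(n+1)
= 637×638
= 406406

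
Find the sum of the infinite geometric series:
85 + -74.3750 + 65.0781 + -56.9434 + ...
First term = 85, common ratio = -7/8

For |r| < 1, S = a / (1 - r)
S = 85 / (1 - (-7/8))
S = 85 / (15/8)
S = 136/3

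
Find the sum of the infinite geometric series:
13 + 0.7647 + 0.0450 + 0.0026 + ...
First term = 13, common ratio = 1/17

For |r| < 1, S = a / (1 - r)
S = 13 / (1 - (1/17))
S = 13 / (16/17)
S = 221/16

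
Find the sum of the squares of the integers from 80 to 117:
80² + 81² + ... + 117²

Use ∑_{k=1}^{n} k² = n(n+1)(2n+1)/6, then subtract the first 79 terms.
∑_{k=1}^{117} k² = 117×118×235/6 = 540735
∑_{k=1}^{79} k² = 79×80×159/6 = 167480
∑_{k=80}^{117} k² = 540735 - 167480 = 373255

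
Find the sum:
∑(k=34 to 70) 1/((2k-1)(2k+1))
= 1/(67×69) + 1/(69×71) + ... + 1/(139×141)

Partial fractions: 1/((2k-1)(2k+1)) = (1/2)[1/(2k-1) - 1/(2k+1)]
The series telescopes:
= (1/2)[1/67 - 1/141]
= 37/9447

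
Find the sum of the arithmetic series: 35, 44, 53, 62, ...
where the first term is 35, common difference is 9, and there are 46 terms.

Sₙ = n/2 × (first + last)
Last term = a + (n-1)d = 35 + (46-1)×9 = 440
S_46 = 46/2 × (35 + 440)
S_46 = 46/2 × 475 = 10925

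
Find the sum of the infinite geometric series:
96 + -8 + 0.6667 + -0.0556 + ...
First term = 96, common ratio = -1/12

For |r| < 1, S = a / (1 - r)
S = 96 / (1 - (-1/12))
S = 96 / (13/12)
S = 1152/13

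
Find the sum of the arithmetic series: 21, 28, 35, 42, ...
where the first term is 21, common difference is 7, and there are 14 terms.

Sₙ = n/2 × (first + last)
Last term = a + (n-1)d = 21 + (14-1)×7 = 112
S_14 = 14/2 × (21 + 112)
S_14 = 14/2 × 133 = 931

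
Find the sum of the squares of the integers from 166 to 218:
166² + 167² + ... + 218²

Use ∑_{k=1}^{n} k² = n(n+1)(2n+1)/6, then subtract the first 165 terms.
∑_{k=1}^{218} k² = 218×219×437/6 = 3477209
∑_{k=1}^{165} k² = 165×166×331/6 = 1511015
∑_{k=166}^{218} k² = 3477209 - 1511015 = 1966194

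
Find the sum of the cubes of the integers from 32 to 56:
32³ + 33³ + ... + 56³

Use ∑_{k=1}^{n} k³ = [n(n+1)/2]², then subtract the first 31 terms.
∑_{k=1}^{56} k³ = [56×57/2]² = 1596² = 2547216
∑_{k=1}^{31} k³ = [31×32/2]² = 496² = 246016
∑_{k=32}^{56} k³ = 2547216 - 246016 = 2301200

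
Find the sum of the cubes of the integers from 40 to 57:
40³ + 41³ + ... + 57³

Use ∑_{k=1}^{n} k³ = [n(n+1)/2]², then subtract the first 39 terms.
∑_{k=1}^{57} k³ = [57×58/2]² = 1653² = 2732409
∑_{k=1}^{39} k³ = [39×40/2]² = 780² = 608400
∑_{k=40}^{57} k³ = 2732409 - 608400 = 2124009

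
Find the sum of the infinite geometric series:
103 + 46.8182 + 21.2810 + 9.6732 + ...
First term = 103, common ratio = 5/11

For |r| < 1, S = a / (1 - r)
S = 103 / (1 - (5/11))
S = 103 / (6/11)
S = 1133/6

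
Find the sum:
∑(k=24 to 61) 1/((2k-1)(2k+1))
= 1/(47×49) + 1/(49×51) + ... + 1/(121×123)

Partial fractions: 1/((2k-1)(2k+1)) = (1/2)[1/(2k-1) - 1/(2k+1)]
The series telescopes:
= (1/2)[1/47 - 1/123]
= 38/5781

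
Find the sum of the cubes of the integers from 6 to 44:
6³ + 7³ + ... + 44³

Use ∑_{k=1}^{n} k³ = [n(n+1)/2]², then subtract the first 5 terms.
∑_{k=1}^{44} k³ = [44×45/2]² = 990² = 980100
∑_{k=1}^{5} k³ = [5×6/2]² = 15² = 225
∑_{k=6}^{44} k³ = 980100 - 225 = 979875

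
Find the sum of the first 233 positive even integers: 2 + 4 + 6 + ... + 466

Sum of first n even numbers = n(n+1)
= 233×234
= 54522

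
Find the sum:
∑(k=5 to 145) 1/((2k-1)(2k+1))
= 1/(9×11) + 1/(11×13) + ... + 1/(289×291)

Partial fractions: 1/((2k-1)(2k+1)) = (1/2)[1/(2k-1) - 1/(2k+1)]
The series telescopes:
= (1/2)[1/9 - 1/291]
= 47/873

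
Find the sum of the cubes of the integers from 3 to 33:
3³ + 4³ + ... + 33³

Use ∑_{k=1}^{n} k³ = [n(n+1)/2]², then subtract the first 2 terms.
∑_{k=1}^{33} k³ = [33×34/2]² = 561² = 314721
∑_{k=1}^{2} k³ = [2×3/2]² = 3² = 9
∑_{k=3}^{33} k³ = 314721 - 9 = 314712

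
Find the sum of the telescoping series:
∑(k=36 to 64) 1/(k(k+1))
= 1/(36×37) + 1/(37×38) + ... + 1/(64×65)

Partial fractions: 1/(k(k+1)) = 1/k - 1/(k+1)
The series telescopes:
= (1/36 - 1/37) + (1/37 - 1/38) + ... + (1/64 - 1/65)
= 1/36 - 1/65
= 29/2340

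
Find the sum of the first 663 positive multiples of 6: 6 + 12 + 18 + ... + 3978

Factor out 6: = 6(1 + 2 + ... + 663) = 6 × n(n+1)/2
= 6 × 663×664/2
= 6 × 220116
= 1320696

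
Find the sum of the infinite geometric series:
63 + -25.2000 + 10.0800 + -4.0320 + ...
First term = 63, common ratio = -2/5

For |r| < 1, S = a / (1 - r)
S = 63 / (1 - (-2/5))
S = 63 / (7/5)
S = 45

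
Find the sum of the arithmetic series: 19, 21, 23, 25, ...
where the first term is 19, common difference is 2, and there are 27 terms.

Sₙ = n/2 × (first + last)
Last term = a + (n-1)d = 19 + (27-1)×2 = 71
S_27 = 27/2 × (19 + 71)
S_27 = 27/2 × 90 = 1215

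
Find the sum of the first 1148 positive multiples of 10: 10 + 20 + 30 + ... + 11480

Factor out 10: = 10(1 + 2 + ... + 1148) = 10 × n(n+1)/2
= 10 × 1148×1149/2
= 10 × 659526
= 6595260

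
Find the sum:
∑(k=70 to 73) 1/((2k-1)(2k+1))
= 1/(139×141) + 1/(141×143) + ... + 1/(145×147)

Partial fractions: 1/((2k-1)(2k+1)) = (1/2)[1/(2k-1) - 1/(2k+1)]
The series telescopes:
= (1/2)[1/139 - 1/147]
= 4/20433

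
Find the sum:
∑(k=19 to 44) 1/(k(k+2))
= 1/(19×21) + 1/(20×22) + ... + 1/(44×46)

Partial fractions: 1/(k(k+2)) = (1/2)[1/k - 1/(k+2)]
Telescoping leaves the first two and last two terms:
= (1/2)[1/19 + 1/20 - 1/45 - 1/46]
= 923/31464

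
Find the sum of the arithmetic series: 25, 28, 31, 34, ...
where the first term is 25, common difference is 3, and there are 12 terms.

Sₙ = n/2 × (first + last)
Last term = a + (n-1)d = 25 + (12-1)×3 = 58
S_12 = 12/2 × (25 + 58)
S_12 = 12/2 × 83 = 498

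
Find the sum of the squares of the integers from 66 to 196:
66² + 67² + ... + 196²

Use ∑_{k=1}^{n} k² = n(n+1)(2n+1)/6, then subtract the first 65 terms.
∑_{k=1}^{196} k² = 196×197×393/6 = 2529086
∑_{k=1}^{65} k² = 65×66×131/6 = 93665
∑_{k=66}^{196} k² = 2529086 - 93665 = 2435421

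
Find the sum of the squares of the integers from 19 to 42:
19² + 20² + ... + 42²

Use ∑_{k=1}^{n} k² = n(n+1)(2n+1)/6, then subtract the first 18 terms.
∑_{k=1}^{42} k² = 42×43×85/6 = 25585
∑_{k=1}^{18} k² = 18×19×37/6 = 2109
∑_{k=19}^{42} k² = 25585 - 2109 = 23476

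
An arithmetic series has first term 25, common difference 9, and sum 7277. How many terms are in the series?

Using S = n/2 × [2a + (n-1)d]
7277 = n/2 × [2(25) + (n-1)(9)]
7277 = n/2 × [50 + 9n - 9]
14554 = n × [41 + 9n]
9n² + (41)n - 14554 = 0
Discriminant: Δ = (41)² - 4(9)(-14554) = 1681 + 523944 = 525625
√Δ = 725
n = [-(41) + √Δ] / (2·9) = (-41 + 725) / 18 = 684 / 18 = 38
(The negative root is discarded since n must be a positive integer.)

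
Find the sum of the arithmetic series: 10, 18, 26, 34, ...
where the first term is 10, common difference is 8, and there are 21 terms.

Sₙ = n/2 × (first + last)
Last term = a + (n-1)d = 10 + (21-1)×8 = 170
S_21 = 21/2 × (10 + 170)
S_21 = 21/2 × 180 = 1890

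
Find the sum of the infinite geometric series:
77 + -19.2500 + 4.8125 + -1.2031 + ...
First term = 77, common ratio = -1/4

For |r| < 1, S = a / (1 - r)
S = 77 / (1 - (-1/4))
S = 77 / (5/4)
S = 308/5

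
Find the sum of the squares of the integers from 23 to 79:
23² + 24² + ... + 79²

Use ∑_{k=1}^{n} k² = n(n+1)(2n+1)/6, then subtract the first 22 terms.
∑_{k=1}^{79} k² = 79×80×159/6 = 167480
∑_{k=1}^{22} k² = 22×23×45/6 = 3795
∑_{k=23}^{79} k² = 167480 - 3795 = 163685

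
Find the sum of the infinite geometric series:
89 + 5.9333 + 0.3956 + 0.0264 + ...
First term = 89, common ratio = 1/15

For |r| < 1, S = a / (1 - r)
S = 89 / (1 - (1/15))
S = 89 / (14/15)
S = 1335/14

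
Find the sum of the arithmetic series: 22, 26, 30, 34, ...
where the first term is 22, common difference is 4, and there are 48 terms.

Sₙ = n/2 × (first + last)
Last term = a + (n-1)d = 22 + (48-1)×4 = 210
S_48 = 48/2 × (22 + 210)
S_48 = 48/2 × 232 = 5568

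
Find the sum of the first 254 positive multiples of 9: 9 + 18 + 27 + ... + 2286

Factor out 9: = 9(1 + 2 + ... + 254) = 9 × n(n+1)/2
= 9 × 254×255/2
= 9 × 32385
= 291465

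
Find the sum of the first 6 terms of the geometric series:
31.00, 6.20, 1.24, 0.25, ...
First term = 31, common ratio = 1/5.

Sₙ = a(1 - rⁿ) / (1 - r)
S_6 = 31(1 - (1/5)^6) / (1 - (1/5))
S_6 = 31(1 - (1/15625)) / (4/5)
S_6 = 121086/3125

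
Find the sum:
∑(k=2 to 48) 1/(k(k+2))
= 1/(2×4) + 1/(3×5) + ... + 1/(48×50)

Partial fractions: 1/(k(k+2)) = (1/2)[1/k - 1/(k+2)]
Telescoping leaves the first two and last two terms:
= (1/2)[1/2 + 1/3 - 1/49 - 1/50]
= 1457/3675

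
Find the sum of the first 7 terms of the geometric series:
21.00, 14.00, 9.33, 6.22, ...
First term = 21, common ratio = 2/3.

Sₙ = a(1 - rⁿ) / (1 - r)
S_7 = 21(1 - (2/3)^7) / (1 - (2/3))
S_7 = 21(1 - (128/2187)) / (1/3)
S_7 = 14413/243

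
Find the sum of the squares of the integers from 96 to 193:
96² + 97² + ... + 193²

Use ∑_{k=1}^{n} k² = n(n+1)(2n+1)/6, then subtract the first 95 terms.
∑_{k=1}^{193} k² = 193×194×387/6 = 2415009
∑_{k=1}^{95} k² = 95×96×191/6 = 290320
∑_{k=96}^{193} k² = 2415009 - 290320 = 2124689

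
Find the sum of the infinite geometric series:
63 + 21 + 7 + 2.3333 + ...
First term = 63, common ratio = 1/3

For |r| < 1, S = a / (1 - r)
S = 63 / (1 - (1/3))
S = 63 / (2/3)
S = 189/2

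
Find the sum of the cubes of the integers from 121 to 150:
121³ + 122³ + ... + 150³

Use ∑_{k=1}^{n} k³ = [n(n+1)/2]², then subtract the first 120 terms.
∑_{k=1}^{150} k³ = [150×151/2]² = 11325² = 128255625
∑_{k=1}^{120} k³ = [120×121/2]² = 7260² = 52707600
∑_{k=121}^{150} k³ = 128255625 - 52707600 = 75548025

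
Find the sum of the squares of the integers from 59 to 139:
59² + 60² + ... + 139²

Use ∑_{k=1}^{n} k² = n(n+1)(2n+1)/6, then subtract the first 58 terms.
∑_{k=1}^{139} k² = 139×140×279/6 = 904890
∑_{k=1}^{58} k² = 58×59×117/6 = 66729
∑_{k=59}^{139} k² = 904890 - 66729 = 838161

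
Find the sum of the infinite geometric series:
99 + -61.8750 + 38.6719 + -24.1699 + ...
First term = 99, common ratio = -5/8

For |r| < 1, S = a / (1 - r)
S = 99 / (1 - (-5/8))
S = 99 / (13/8)
S = 792/13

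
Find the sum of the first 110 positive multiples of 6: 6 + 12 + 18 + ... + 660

Factor out 6: = 6(1 + 2 + ... + 110) = 6 × n(n+1)/2
= 6 × 110×111/2
= 6 × 6105
= 36630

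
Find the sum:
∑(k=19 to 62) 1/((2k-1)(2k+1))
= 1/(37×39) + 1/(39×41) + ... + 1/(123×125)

Partial fractions: 1/((2k-1)(2k+1)) = (1/2)[1/(2k-1) - 1/(2k+1)]
The series telescopes:
= (1/2)[1/37 - 1/125]
= 44/4625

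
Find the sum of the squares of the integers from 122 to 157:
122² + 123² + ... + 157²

Use ∑_{k=1}^{n} k² = n(n+1)(2n+1)/6, then subtract the first 121 terms.
∑_{k=1}^{157} k² = 157×158×315/6 = 1302315
∑_{k=1}^{121} k² = 121×122×243/6 = 597861
∑_{k=122}^{157} k² = 1302315 - 597861 = 704454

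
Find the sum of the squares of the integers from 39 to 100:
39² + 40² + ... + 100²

Use ∑_{k=1}^{n} k² = n(n+1)(2n+1)/6, then subtract the first 38 terms.
∑_{k=1}^{100} k² = 100×101×201/6 = 338350
∑_{k=1}^{38} k² = 38×39×77/6 = 19019
∑_{k=39}^{100} k² = 338350 - 19019 = 319331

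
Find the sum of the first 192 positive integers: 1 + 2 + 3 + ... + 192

Formula: ∑k = n(n+1)/2
= 192×193/2
= 37056/2
= 18528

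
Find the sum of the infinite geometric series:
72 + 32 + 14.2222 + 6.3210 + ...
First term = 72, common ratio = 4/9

For |r| < 1, S = a / (1 - r)
S = 72 / (1 - (4/9))
S = 72 / (5/9)
S = 648/5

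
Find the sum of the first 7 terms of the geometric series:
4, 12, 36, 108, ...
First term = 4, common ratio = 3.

Sₙ = a(1 - rⁿ) / (1 - r)
S_7 = 4(1 - 3^7) / (1 - 3)
S_7 = 4(1 - 2187) / (-2)
S_7 = 4372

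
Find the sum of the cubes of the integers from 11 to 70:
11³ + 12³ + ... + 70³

Use ∑_{k=1}^{n} k³ = [n(n+1)/2]², then subtract the first 10 terms.
∑_{k=1}^{70} k³ = [70×71/2]² = 2485² = 6175225
∑_{k=1}^{10} k³ = [10×11/2]² = 55² = 3025
∑_{k=11}^{70} k³ = 6175225 - 3025 = 6172200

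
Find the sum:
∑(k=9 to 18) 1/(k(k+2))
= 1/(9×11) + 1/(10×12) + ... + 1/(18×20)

Partial fractions: 1/(k(k+2)) = (1/2)[1/k - 1/(k+2)]
Telescoping leaves the first two and last two terms:
= (1/2)[1/9 + 1/10 - 1/19 - 1/20]
= 371/6840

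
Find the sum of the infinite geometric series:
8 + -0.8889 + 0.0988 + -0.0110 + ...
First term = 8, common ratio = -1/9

For |r| < 1, S = a / (1 - r)
S = 8 / (1 - (-1/9))
S = 8 / (10/9)
S = 36/5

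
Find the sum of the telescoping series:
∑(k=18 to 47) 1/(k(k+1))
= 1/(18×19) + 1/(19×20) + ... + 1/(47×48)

Partial fractions: 1/(k(k+1)) = 1/k - 1/(k+1)
The series telescopes:
= (1/18 - 1/19) + (1/19 - 1/20) + ... + (1/47 - 1/48)
= 1/18 - 1/48
= 5/144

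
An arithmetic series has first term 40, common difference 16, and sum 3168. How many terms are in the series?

Using S = n/2 × [2a + (n-1)d]
3168 = n/2 × [2(40) + (n-1)(16)]
3168 = n/2 × [80 + 16n - 16]
6336 = n × [64 + 16n]
16n² + (64)n - 6336 = 0
Discriminant: Δ = (64)² - 4(16)(-6336) = 4096 + 405504 = 409600
√Δ = 640
n = [-(64) + √Δ] / (2·16) = (-64 + 640) / 32 = 576 / 32 = 18
(The negative root is discarded since n must be a positive integer.)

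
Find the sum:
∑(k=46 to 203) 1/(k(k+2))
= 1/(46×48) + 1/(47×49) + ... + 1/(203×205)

Partial fractions: 1/(k(k+2)) = (1/2)[1/k - 1/(k+2)]
Telescoping leaves the first two and last two terms:
= (1/2)[1/46 + 1/47 - 1/204 - 1/205]
= 1502501/90414840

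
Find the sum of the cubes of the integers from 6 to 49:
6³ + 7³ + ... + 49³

Use ∑_{k=1}^{n} k³ = [n(n+1)/2]², then subtract the first 5 terms.
∑_{k=1}^{49} k³ = [49×50/2]² = 1225² = 1500625
∑_{k=1}^{5} k³ = [5×6/2]² = 15² = 225
∑_{k=6}^{49} k³ = 1500625 - 225 = 1500400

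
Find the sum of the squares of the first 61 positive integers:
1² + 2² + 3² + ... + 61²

Formula: ∑k² = n(n+1)(2n+1)/6
= 61×62×123/6
= 465186/6
= 77531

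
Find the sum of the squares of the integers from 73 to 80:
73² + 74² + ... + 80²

Use ∑_{k=1}^{n} k² = n(n+1)(2n+1)/6, then subtract the first 72 terms.
∑_{k=1}^{80} k² = 80×81×161/6 = 173880
∑_{k=1}^{72} k² = 72×73×145/6 = 127020
∑_{k=73}^{80} k² = 173880 - 127020 = 46860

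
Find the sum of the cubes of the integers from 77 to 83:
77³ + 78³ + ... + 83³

Use ∑_{k=1}^{n} k³ = [n(n+1)/2]², then subtract the first 76 terms.
∑_{k=1}^{83} k³ = [83×84/2]² = 3486² = 12152196
∑_{k=1}^{76} k³ = [76×77/2]² = 2926² = 8561476
∑_{k=77}^{83} k³ = 12152196 - 8561476 = 3590720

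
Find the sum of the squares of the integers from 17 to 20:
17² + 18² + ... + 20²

Use ∑_{k=1}^{n} k² = n(n+1)(2n+1)/6, then subtract the first 16 terms.
∑_{k=1}^{20} k² = 20×21×41/6 = 2870
∑_{k=1}^{16} k² = 16×17×33/6 = 1496
∑_{k=17}^{20} k² = 2870 - 1496 = 1374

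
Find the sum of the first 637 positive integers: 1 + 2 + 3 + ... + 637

Formula: ∑k = n(n+1)/2
= 637×638/2
= 406406/2
= 203203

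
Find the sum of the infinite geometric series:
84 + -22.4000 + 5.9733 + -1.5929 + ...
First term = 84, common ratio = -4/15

For |r| < 1, S = a / (1 - r)
S = 84 / (1 - (-4/15))
S = 84 / (19/15)
S = 1260/19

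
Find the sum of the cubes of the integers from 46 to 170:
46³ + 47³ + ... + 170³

Use ∑_{k=1}^{n} k³ = [n(n+1)/2]², then subtract the first 45 terms.
∑_{k=1}^{170} k³ = [170×171/2]² = 14535² = 211266225
∑_{k=1}^{45} k³ = [45×46/2]² = 1035² = 1071225
∑_{k=46}^{170} k³ = 211266225 - 1071225 = 210195000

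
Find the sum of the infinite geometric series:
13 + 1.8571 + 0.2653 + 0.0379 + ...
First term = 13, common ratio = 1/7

For |r| < 1, S = a / (1 - r)
S = 13 / (1 - (1/7))
S = 13 / (6/7)
S = 91/6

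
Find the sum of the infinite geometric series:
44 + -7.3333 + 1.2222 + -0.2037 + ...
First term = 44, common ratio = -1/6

For |r| < 1, S = a / (1 - r)
S = 44 / (1 - (-1/6))
S = 44 / (7/6)
S = 264/7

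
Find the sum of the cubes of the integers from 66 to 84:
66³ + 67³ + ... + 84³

Use ∑_{k=1}^{n} k³ = [n(n+1)/2]², then subtract the first 65 terms.
∑_{k=1}^{84} k³ = [84×85/2]² = 3570² = 12744900
∑_{k=1}^{65} k³ = [65×66/2]² = 2145² = 4601025
∑_{k=66}^{84} k³ = 12744900 - 4601025 = 8143875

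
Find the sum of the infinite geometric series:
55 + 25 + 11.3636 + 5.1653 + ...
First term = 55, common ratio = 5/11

For |r| < 1, S = a / (1 - r)
S = 55 / (1 - (5/11))
S = 55 / (6/11)
S = 605/6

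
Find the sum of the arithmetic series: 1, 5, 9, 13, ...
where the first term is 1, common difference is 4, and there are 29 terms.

Sₙ = n/2 × (first + last)
Last term = a + (n-1)d = 1 + (29-1)×4 = 113
S_29 = 29/2 × (1 + 113)
S_29 = 29/2 × 114 = 1653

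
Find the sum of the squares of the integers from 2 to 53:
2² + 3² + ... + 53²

Use ∑_{k=1}^{n} k² = n(n+1)(2n+1)/6, then subtract the first 1 terms.
∑_{k=1}^{53} k² = 53×54×107/6 = 51039
∑_{k=1}^{1} k² = 1×2×3/6 = 1
∑_{k=2}^{53} k² = 51039 - 1 = 51038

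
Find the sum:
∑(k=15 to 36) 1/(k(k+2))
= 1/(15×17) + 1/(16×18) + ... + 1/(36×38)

Partial fractions: 1/(k(k+2)) = (1/2)[1/k - 1/(k+2)]
Telescoping leaves the first two and last two terms:
= (1/2)[1/15 + 1/16 - 1/37 - 1/38]
= 12793/337440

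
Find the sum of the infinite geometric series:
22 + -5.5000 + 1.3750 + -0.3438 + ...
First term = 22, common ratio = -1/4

For |r| < 1, S = a / (1 - r)
S = 22 / (1 - (-1/4))
S = 22 / (5/4)
S = 88/5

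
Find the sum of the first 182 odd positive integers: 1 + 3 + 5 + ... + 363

Sum of first n odd numbers = n²
= 182²
= 33124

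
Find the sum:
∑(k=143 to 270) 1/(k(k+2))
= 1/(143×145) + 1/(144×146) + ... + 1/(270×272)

Partial fractions: 1/(k(k+2)) = (1/2)[1/k - 1/(k+2)]
Telescoping leaves the first two and last two terms:
= (1/2)[1/143 + 1/144 - 1/271 - 1/272]
= 77921/23716836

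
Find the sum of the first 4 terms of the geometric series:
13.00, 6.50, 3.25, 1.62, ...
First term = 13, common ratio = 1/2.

Sₙ = a(1 - rⁿ) / (1 - r)
S_4 = 13(1 - (1/2)^4) / (1 - (1/2))
S_4 = 13(1 - (1/16)) / (1/2)
S_4 = 195/8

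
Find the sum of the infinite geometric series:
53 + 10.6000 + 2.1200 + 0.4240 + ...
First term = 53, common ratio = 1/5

For |r| < 1, S = a / (1 - r)
S = 53 / (1 - (1/5))
S = 53 / (4/5)
S = 265/4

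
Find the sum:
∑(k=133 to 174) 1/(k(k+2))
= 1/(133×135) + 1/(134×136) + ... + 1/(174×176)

Partial fractions: 1/(k(k+2)) = (1/2)[1/k - 1/(k+2)]
Telescoping leaves the first two and last two terms:
= (1/2)[1/133 + 1/134 - 1/175 - 1/176]
= 140577/78416800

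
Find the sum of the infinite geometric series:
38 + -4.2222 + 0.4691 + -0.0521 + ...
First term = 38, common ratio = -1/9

For |r| < 1, S = a / (1 - r)
S = 38 / (1 - (-1/9))
S = 38 / (10/9)
S = 171/5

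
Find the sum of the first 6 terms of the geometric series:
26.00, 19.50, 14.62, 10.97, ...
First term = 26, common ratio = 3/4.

Sₙ = a(1 - rⁿ) / (1 - r)
S_6 = 26(1 - (3/4)^6) / (1 - (3/4))
S_6 = 26(1 - (729/4096)) / (1/4)
S_6 = 43771/512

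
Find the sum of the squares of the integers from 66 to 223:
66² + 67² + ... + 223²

Use ∑_{k=1}^{n} k² = n(n+1)(2n+1)/6, then subtract the first 65 terms.
∑_{k=1}^{223} k² = 223×224×447/6 = 3721424
∑_{k=1}^{65} k² = 65×66×131/6 = 93665
∑_{k=66}^{223} k² = 3721424 - 93665 = 3627759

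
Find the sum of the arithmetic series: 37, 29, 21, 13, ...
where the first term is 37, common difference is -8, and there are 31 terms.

Sₙ = n/2 × (first + last)
Last term = a + (n-1)d = 37 + (31-1)×(-8) = -203
S_31 = 31/2 × (37 + (-203))
S_31 = 31/2 × (-166) = -2573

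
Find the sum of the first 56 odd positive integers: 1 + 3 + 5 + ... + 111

Sum of first n odd numbers = n²
= 56²
= 3136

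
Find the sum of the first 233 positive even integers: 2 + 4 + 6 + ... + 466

Sum of first n even numbers = n(n+1)
= 233×234
= 54522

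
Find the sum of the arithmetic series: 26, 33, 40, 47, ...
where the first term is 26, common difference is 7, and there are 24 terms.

Sₙ = n/2 × (first + last)
Last term = a + (n-1)d = 26 + (24-1)×7 = 187
S_24 = 24/2 × (26 + 187)
S_24 = 24/2 × 213 = 2556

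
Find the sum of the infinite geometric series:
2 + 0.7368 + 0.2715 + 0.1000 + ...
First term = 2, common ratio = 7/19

For |r| < 1, S = a / (1 - r)
S = 2 / (1 - (7/19))
S = 2 / (12/19)
S = 19/6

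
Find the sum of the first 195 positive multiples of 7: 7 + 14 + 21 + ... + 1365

Factor out 7: = 7(1 + 2 + ... + 195) = 7 × n(n+1)/2
= 7 × 195×196/2
= 7 × 19110
= 133770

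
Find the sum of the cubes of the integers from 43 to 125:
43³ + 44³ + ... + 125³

Use ∑_{k=1}^{n} k³ = [n(n+1)/2]², then subtract the first 42 terms.
∑_{k=1}^{125} k³ = [125×126/2]² = 7875² = 62015625
∑_{k=1}^{42} k³ = [42×43/2]² = 903² = 815409
∑_{k=43}^{125} k³ = 62015625 - 815409 = 61200216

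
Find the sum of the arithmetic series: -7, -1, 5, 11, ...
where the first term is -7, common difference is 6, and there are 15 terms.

Sₙ = n/2 × (first + last)
Last term = a + (n-1)d = -7 + (15-1)×6 = 77
S_15 = 15/2 × (-7 + 77)
S_15 = 15/2 × 70 = 525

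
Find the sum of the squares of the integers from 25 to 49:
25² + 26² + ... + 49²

Use ∑_{k=1}^{n} k² = n(n+1)(2n+1)/6, then subtract the first 24 terms.
∑_{k=1}^{49} k² = 49×50×99/6 = 40425
∑_{k=1}^{24} k² = 24×25×49/6 = 4900
∑_{k=25}^{49} k² = 40425 - 4900 = 35525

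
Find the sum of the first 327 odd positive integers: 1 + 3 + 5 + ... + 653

Sum of first n odd numbers = n²
= 327²
= 106929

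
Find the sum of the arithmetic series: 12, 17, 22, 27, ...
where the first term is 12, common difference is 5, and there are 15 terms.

Sₙ = n/2 × (first + last)
Last term = a + (n-1)d = 12 + (15-1)×5 = 82
S_15 = 15/2 × (12 + 82)
S_15 = 15/2 × 94 = 705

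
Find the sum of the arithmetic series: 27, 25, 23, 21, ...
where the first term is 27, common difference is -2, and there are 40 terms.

Sₙ = n/2 × (first + last)
Last term = a + (n-1)d = 27 + (40-1)×(-2) = -51
S_40 = 40/2 × (27 + (-51))
S_40 = 40/2 × (-24) = -480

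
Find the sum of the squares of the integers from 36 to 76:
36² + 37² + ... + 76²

Use ∑_{k=1}^{n} k² = n(n+1)(2n+1)/6, then subtract the first 35 terms.
∑_{k=1}^{76} k² = 76×77×153/6 = 149226
∑_{k=1}^{35} k² = 35×36×71/6 = 14910
∑_{k=36}^{76} k² = 149226 - 14910 = 134316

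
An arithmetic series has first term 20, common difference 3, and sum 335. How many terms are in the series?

Using S = n/2 × [2a + (n-1)d]
335 = n/2 × [2(20) + (n-1)(3)]
335 = n/2 × [40 + 3n - 3]
670 = n × [37 + 3n]
3n² + (37)n - 670 = 0
Discriminant: Δ = (37)² - 4(3)(-670) = 1369 + 8040 = 9409
√Δ = 97
n = [-(37) + √Δ] / (2·3) = (-37 + 97) / 6 = 60 / 6 = 10
(The negative root is discarded since n must be a positive integer.)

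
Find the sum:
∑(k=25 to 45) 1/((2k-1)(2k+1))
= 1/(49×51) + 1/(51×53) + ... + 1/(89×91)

Partial fractions: 1/((2k-1)(2k+1)) = (1/2)[1/(2k-1) - 1/(2k+1)]
The series telescopes:
= (1/2)[1/49 - 1/91]
= 3/637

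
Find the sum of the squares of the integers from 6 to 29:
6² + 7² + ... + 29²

Use ∑_{k=1}^{n} k² = n(n+1)(2n+1)/6, then subtract the first 5 terms.
∑_{k=1}^{29} k² = 29×30×59/6 = 8555
∑_{k=1}^{5} k² = 5×6×11/6 = 55
∑_{k=6}^{29} k² = 8555 - 55 = 8500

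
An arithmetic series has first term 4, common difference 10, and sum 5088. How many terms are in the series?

Using S = n/2 × [2a + (n-1)d]
5088 = n/2 × [2(4) + (n-1)(10)]
5088 = n/2 × [8 + 10n - 10]
10176 = n × [-2 + 10n]
10n² + (-2)n - 10176 = 0
Discriminant: Δ = (-2)² - 4(10)(-10176) = 4 + 407040 = 407044
√Δ = 638
n = [-(-2) + √Δ] / (2·10) = (2 + 638) / 20 = 640 / 20 = 32
(The negative root is discarded since n must be a positive integer.)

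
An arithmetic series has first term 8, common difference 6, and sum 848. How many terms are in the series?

Using S = n/2 × [2a + (n-1)d]
848 = n/2 × [2(8) + (n-1)(6)]
848 = n/2 × [16 + 6n - 6]
1696 = n × [10 + 6n]
6n² + (10)n - 1696 = 0
Discriminant: Δ = (10)² - 4(6)(-1696) = 100 + 40704 = 40804
√Δ = 202
n = [-(10) + √Δ] / (2·6) = (-10 + 202) / 12 = 192 / 12 = 16
(The negative root is discarded since n must be a positive integer.)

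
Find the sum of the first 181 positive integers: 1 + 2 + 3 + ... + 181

Formula: ∑k = n(n+1)/2
= 181×182/2
= 32942/2
= 16471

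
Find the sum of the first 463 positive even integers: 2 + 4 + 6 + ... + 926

Sum of first n even numbers = n(n+1)
= 463×464
= 214832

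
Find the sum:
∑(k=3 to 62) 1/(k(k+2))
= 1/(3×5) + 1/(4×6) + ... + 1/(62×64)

Partial fractions: 1/(k(k+2)) = (1/2)[1/k - 1/(k+2)]
Telescoping leaves the first two and last two terms:
= (1/2)[1/3 + 1/4 - 1/63 - 1/64]
= 2225/8064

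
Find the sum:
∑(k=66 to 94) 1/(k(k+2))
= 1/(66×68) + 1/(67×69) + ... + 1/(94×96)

Partial fractions: 1/(k(k+2)) = (1/2)[1/k - 1/(k+2)]
Telescoping leaves the first two and last two terms:
= (1/2)[1/66 + 1/67 - 1/95 - 1/96]
= 61393/13442880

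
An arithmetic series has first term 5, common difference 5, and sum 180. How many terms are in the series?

Using S = n/2 × [2a + (n-1)d]
180 = n/2 × [2(5) + (n-1)(5)]
180 = n/2 × [10 + 5n - 5]
360 = n × [5 + 5n]
5n² + (5)n - 360 = 0
Discriminant: Δ = (5)² - 4(5)(-360) = 25 + 7200 = 7225
√Δ = 85
n = [-(5) + √Δ] / (2·5) = (-5 + 85) / 10 = 80 / 10 = 8
(The negative root is discarded since n must be a positive integer.)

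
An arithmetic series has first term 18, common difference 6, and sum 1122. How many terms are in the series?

Using S = n/2 × [2a + (n-1)d]
1122 = n/2 × [2(18) + (n-1)(6)]
1122 = n/2 × [36 + 6n - 6]
2244 = n × [30 + 6n]
6n² + (30)n - 2244 = 0
Discriminant: Δ = (30)² - 4(6)(-2244) = 900 + 53856 = 54756
√Δ = 234
n = [-(30) + √Δ] / (2·6) = (-30 + 234) / 12 = 204 / 12 = 17
(The negative root is discarded since n must be a positive integer.)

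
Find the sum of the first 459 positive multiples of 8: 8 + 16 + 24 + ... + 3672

Factor out 8: = 8(1 + 2 + ... + 459) = 8 × n(n+1)/2
= 8 × 459×460/2
= 8 × 105570
= 844560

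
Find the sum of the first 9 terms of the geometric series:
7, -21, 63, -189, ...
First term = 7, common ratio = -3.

Sₙ = a(1 - rⁿ) / (1 - r)
S_9 = 7(1 - (-3)^9) / (1 - (-3))
S_9 = 7(1 - (-19683)) / (4)
S_9 = 34447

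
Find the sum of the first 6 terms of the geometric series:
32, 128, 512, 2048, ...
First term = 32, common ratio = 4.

Sₙ = a(1 - rⁿ) / (1 - r)
S_6 = 32(1 - 4^6) / (1 - 4)
S_6 = 32(1 - 4096) / (-3)
S_6 = 43680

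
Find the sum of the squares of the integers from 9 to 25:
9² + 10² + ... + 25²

Use ∑_{k=1}^{n} k² = n(n+1)(2n+1)/6, then subtract the first 8 terms.
∑_{k=1}^{25} k² = 25×26×51/6 = 5525
∑_{k=1}^{8} k² = 8×9×17/6 = 204
∑_{k=9}^{25} k² = 5525 - 204 = 5321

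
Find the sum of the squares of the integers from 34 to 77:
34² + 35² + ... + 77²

Use ∑_{k=1}^{n} k² = n(n+1)(2n+1)/6, then subtract the first 33 terms.
∑_{k=1}^{77} k² = 77×78×155/6 = 155155
∑_{k=1}^{33} k² = 33×34×67/6 = 12529
∑_{k=34}^{77} k² = 155155 - 12529 = 142626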